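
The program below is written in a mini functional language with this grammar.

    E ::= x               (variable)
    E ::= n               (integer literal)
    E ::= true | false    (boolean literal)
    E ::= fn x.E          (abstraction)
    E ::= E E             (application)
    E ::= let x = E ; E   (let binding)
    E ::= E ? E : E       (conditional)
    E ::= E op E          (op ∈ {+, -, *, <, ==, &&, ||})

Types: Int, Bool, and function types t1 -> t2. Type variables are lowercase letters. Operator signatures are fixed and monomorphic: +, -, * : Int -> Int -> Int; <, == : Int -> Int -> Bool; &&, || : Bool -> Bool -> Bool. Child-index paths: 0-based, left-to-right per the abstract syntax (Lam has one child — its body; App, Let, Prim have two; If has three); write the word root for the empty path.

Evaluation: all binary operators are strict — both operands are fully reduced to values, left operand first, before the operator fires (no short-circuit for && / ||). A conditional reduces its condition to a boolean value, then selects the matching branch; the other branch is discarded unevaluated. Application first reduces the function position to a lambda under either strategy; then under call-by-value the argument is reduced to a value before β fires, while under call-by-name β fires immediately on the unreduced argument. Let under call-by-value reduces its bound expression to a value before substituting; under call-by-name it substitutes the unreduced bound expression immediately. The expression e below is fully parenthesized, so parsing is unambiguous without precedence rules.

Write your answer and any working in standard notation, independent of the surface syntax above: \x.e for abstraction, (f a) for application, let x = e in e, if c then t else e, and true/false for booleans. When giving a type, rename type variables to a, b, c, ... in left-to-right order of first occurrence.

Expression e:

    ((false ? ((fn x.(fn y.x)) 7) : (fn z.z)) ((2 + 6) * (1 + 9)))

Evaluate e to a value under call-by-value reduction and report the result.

Trace:
step 0: ((if false then ((\x.(\y.x)) 7) else (\z.z)) ((2 + 6) * (1 + 9)))
step 1: [if@0] ((\z.z) ((2 + 6) * (1 + 9)))
step 2: [delta@1.0] ((\z.z) (8 * (1 + 9)))
step 3: [delta@1.1] ((\z.z) (8 * 10))
step 4: [delta@1] ((\z.z) 80)
step 5: [beta@root] 80

Answer: 80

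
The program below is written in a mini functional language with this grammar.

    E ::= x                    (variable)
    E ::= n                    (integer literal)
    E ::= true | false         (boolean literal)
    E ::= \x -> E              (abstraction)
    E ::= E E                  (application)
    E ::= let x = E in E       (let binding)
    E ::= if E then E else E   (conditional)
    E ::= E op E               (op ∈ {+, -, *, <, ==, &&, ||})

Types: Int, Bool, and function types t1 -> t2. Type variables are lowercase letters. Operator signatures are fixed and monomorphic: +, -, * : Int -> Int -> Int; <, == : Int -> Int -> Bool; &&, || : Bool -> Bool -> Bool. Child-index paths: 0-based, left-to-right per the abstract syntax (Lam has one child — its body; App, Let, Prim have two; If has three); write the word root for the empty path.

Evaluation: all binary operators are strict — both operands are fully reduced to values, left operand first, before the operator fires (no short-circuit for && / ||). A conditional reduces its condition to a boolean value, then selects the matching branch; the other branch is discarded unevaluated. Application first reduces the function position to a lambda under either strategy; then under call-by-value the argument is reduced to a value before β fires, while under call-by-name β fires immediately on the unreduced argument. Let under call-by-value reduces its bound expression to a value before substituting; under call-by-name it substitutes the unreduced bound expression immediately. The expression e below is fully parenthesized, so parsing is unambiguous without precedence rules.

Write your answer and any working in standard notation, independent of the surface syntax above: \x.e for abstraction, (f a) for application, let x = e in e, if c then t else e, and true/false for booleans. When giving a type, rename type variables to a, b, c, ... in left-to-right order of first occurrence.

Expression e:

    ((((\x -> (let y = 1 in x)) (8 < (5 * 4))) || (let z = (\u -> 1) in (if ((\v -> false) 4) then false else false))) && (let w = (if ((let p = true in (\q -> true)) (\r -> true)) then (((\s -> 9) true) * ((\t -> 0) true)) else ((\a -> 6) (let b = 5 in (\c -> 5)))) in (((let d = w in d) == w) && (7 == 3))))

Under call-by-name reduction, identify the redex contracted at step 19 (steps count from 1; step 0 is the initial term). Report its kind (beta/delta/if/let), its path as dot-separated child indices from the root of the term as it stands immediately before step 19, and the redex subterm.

Trace:
step 0: ((((\x.(let y = 1 in x)) (8 < (5 * 4))) || (let z = (\u.1) in (if ((\v.false) 4) then false else false))) && (let w = (if ((let p = true in (\q.true)) (\r.true)) then (((\s.9) true) * ((\t.0) true)) else ((\a.6) (let b = 5 in (\c.5)))) in (((let d = w in d) == w) && (7 == 3))))
step 1: [beta@0.0] (((let y = 1 in (8 < (5 * 4))) || (let z = (\u.1) in (if ((\v.false) 4) then false else false))) && (let w = (if ((let p = true in (\q.true)) (\r.true)) then (((\s.9) true) * ((\t.0) true)) else ((\a.6) (let b = 5 in (\c.5)))) in (((let d = w in d) == w) && (7 == 3))))
step 2: [let@0.0] (((8 < (5 * 4)) || (let z = (\u.1) in (if ((\v.false) 4) then false else false))) && (let w = (if ((let p = true in (\q.true)) (\r.true)) then (((\s.9) true) * ((\t.0) true)) else ((\a.6) (let b = 5 in (\c.5)))) in (((let d = w in d) == w) && (7 == 3))))
step 3: [delta@0.0.1] (((8 < 20) || (let z = (\u.1) in (if ((\v.false) 4) then false else false))) && (let w = (if ((let p = true in (\q.true)) (\r.true)) then (((\s.9) true) * ((\t.0) true)) else ((\a.6) (let b = 5 in (\c.5)))) in (((let d = w in d) == w) && (7 == 3))))
step 4: [delta@0.0] ((true || (let z = (\u.1) in (if ((\v.false) 4) then false else false))) && (let w = (if ((let p = true in (\q.true)) (\r.true)) then (((\s.9) true) * ((\t.0) true)) else ((\a.6) (let b = 5 in (\c.5)))) in (((let d = w in d) == w) && (7 == 3))))
step 5: [let@0.1] ((true || (if ((\v.false) 4) then false else false)) && (let w = (if ((let p = true in (\q.true)) (\r.true)) then (((\s.9) true) * ((\t.0) true)) else ((\a.6) (let b = 5 in (\c.5)))) in (((let d = w in d) == w) && (7 == 3))))
step 6: [beta@0.1.0] ((true || (if false then false else false)) && (let w = (if ((let p = true in (\q.true)) (\r.true)) then (((\s.9) true) * ((\t.0) true)) else ((\a.6) (let b = 5 in (\c.5)))) in (((let d = w in d) == w) && (7 == 3))))
step 7: [if@0.1] ((true || false) && (let w = (if ((let p = true in (\q.true)) (\r.true)) then (((\s.9) true) * ((\t.0) true)) else ((\a.6) (let b = 5 in (\c.5)))) in (((let d = w in d) == w) && (7 == 3))))
step 8: [delta@0] (true && (let w = (if ((let p = true in (\q.true)) (\r.true)) then (((\s.9) true) * ((\t.0) true)) else ((\a.6) (let b = 5 in (\c.5)))) in (((let d = w in d) == w) && (7 == 3))))
step 9: [let@1] (true && (((let d = (if ((let p = true in (\q.true)) (\r.true)) then (((\s.9) true) * ((\t.0) true)) else ((\a.6) (let b = 5 in (\c.5)))) in d) == (if ((let p = true in (\q.true)) (\r.true)) then (((\s.9) true) * ((\t.0) true)) else ((\a.6) (let b = 5 in (\c.5))))) && (7 == 3)))
step 10: [let@1.0.0] (true && (((if ((let p = true in (\q.true)) (\r.true)) then (((\s.9) true) * ((\t.0) true)) else ((\a.6) (let b = 5 in (\c.5)))) == (if ((let p = true in (\q.true)) (\r.true)) then (((\s.9) true) * ((\t.0) true)) else ((\a.6) (let b = 5 in (\c.5))))) && (7 == 3)))
step 11: [let@1.0.0.0.0] (true && (((if ((\q.true) (\r.true)) then (((\s.9) true) * ((\t.0) true)) else ((\a.6) (let b = 5 in (\c.5)))) == (if ((let p = true in (\q.true)) (\r.true)) then (((\s.9) true) * ((\t.0) true)) else ((\a.6) (let b = 5 in (\c.5))))) && (7 == 3)))
step 12: [beta@1.0.0.0] (true && (((if true then (((\s.9) true) * ((\t.0) true)) else ((\a.6) (let b = 5 in (\c.5)))) == (if ((let p = true in (\q.true)) (\r.true)) then (((\s.9) true) * ((\t.0) true)) else ((\a.6) (let b = 5 in (\c.5))))) && (7 == 3)))
step 13: [if@1.0.0] (true && (((((\s.9) true) * ((\t.0) true)) == (if ((let p = true in (\q.true)) (\r.true)) then (((\s.9) true) * ((\t.0) true)) else ((\a.6) (let b = 5 in (\c.5))))) && (7 == 3)))
step 14: [beta@1.0.0.0] (true && (((9 * ((\t.0) true)) == (if ((let p = true in (\q.true)) (\r.true)) then (((\s.9) true) * ((\t.0) true)) else ((\a.6) (let b = 5 in (\c.5))))) && (7 == 3)))
step 15: [beta@1.0.0.1] (true && (((9 * 0) == (if ((let p = true in (\q.true)) (\r.true)) then (((\s.9) true) * ((\t.0) true)) else ((\a.6) (let b = 5 in (\c.5))))) && (7 == 3)))
step 16: [delta@1.0.0] (true && ((0 == (if ((let p = true in (\q.true)) (\r.true)) then (((\s.9) true) * ((\t.0) true)) else ((\a.6) (let b = 5 in (\c.5))))) && (7 == 3)))
step 17: [let@1.0.1.0.0] (true && ((0 == (if ((\q.true) (\r.true)) then (((\s.9) true) * ((\t.0) true)) else ((\a.6) (let b = 5 in (\c.5))))) && (7 == 3)))
step 18: [beta@1.0.1.0] (true && ((0 == (if true then (((\s.9) true) * ((\t.0) true)) else ((\a.6) (let b = 5 in (\c.5))))) && (7 == 3)))
step 19: [if@1.0.1] (true && ((0 == (((\s.9) true) * ((\t.0) true))) && (7 == 3)))

Answer: if at 1.0.1 : (if true then (((\s.9) true) * ((\t.0) true)) else ((\a.6) (let b = 5 in (\c.5))))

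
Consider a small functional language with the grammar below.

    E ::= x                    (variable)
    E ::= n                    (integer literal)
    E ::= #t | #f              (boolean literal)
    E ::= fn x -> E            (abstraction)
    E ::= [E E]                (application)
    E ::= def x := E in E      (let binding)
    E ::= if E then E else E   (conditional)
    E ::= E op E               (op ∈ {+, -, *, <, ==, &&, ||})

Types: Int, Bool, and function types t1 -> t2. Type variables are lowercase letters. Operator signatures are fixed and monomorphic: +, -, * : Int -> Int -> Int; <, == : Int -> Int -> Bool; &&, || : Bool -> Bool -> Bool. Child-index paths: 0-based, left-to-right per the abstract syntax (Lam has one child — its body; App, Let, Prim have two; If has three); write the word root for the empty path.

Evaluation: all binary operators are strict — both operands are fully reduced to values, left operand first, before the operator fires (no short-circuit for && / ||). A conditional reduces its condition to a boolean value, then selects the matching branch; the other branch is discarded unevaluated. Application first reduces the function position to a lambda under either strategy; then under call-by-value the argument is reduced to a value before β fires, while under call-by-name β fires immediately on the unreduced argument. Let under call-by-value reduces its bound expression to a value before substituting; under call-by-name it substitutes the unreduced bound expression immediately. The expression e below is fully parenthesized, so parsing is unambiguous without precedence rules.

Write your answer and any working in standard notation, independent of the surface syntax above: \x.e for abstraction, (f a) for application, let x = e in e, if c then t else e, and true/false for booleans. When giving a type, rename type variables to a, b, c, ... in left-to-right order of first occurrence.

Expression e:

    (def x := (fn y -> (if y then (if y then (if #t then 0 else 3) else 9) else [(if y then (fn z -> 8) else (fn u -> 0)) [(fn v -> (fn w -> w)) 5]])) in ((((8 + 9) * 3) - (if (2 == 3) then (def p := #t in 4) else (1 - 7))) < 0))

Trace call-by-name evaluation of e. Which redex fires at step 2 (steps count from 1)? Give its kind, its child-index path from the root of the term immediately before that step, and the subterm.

Answer: delta at 0.0.0 : (8 + 9)

Trace:
step 0: (let x = (\y.(if y then (if y then (if true then 0 else 3) else 9) else ((if y then (\z.8) else (\u.0)) ((\v.(\w.w)) 5)))) in ((((8 + 9) * 3) - (if (2 == 3) then (let p = true in 4) else (1 - 7))) < 0))
step 1: [let@root] ((((8 + 9) * 3) - (if (2 == 3) then (let p = true in 4) else (1 - 7))) < 0)
step 2: [delta@0.0.0] (((17 * 3) - (if (2 == 3) then (let p = true in 4) else (1 - 7))) < 0)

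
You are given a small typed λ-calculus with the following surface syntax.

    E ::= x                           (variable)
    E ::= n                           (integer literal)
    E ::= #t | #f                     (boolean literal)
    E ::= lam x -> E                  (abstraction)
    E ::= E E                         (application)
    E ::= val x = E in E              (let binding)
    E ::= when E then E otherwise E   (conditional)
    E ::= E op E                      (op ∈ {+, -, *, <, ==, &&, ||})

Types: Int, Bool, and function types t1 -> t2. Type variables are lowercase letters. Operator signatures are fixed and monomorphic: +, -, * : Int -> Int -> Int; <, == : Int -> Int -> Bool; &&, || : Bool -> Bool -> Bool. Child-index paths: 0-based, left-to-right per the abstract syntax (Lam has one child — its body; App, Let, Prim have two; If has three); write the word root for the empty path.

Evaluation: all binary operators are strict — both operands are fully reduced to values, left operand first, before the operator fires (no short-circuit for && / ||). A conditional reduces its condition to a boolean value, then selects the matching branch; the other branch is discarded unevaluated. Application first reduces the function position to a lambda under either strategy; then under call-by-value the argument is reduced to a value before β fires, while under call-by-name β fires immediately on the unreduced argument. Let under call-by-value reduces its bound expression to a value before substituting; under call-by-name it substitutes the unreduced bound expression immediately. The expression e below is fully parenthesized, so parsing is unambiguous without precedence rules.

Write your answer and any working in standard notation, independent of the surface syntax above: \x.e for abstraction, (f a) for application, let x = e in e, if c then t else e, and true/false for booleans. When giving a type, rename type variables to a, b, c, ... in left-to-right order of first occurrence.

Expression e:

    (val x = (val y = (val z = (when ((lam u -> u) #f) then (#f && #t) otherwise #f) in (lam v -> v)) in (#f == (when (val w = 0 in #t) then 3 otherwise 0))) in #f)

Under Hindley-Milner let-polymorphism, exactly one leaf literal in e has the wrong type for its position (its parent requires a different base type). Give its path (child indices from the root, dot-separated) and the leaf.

Answer: 0.1.0 : false

Trace:
u : a
\u._ : a -> a
  unify a -> a ~ Bool -> b
  unify a ~ Bool
  unify Bool ~ b
_ _ : Bool
  unify Bool ~ Bool
  unify Bool ~ Bool
  unify Bool ~ Bool
  unify Bool ~ Bool
let z : Bool
v : c
\v._ : c -> c
let y : forall. c -> c
  unify Bool ~ Int
  FAIL: mismatch Bool ~ Int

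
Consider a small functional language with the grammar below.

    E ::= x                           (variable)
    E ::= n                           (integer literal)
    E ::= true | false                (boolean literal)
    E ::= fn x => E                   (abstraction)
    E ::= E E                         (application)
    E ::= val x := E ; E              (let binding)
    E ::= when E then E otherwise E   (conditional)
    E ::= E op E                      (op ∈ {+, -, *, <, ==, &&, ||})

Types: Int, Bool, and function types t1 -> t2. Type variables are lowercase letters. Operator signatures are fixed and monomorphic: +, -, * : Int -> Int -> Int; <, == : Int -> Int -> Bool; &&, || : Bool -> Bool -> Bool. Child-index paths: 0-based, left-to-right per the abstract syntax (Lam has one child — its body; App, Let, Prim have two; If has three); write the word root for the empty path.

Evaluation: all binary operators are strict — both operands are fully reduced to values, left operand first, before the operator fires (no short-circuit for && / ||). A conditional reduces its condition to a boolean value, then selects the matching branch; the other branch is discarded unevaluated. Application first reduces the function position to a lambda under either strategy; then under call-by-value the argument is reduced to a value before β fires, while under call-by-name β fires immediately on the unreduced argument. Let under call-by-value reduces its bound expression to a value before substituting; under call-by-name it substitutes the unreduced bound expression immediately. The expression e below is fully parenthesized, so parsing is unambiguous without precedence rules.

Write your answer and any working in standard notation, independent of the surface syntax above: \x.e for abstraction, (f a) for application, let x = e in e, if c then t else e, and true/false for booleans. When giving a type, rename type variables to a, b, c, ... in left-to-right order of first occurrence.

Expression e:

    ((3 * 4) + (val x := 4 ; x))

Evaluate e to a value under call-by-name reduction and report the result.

Answer: 16

Working:
step 0: ((3 * 4) + (let x = 4 in x))
step 1: [delta@0] (12 + (let x = 4 in x))
step 2: [let@1] (12 + 4)
step 3: [delta@root] 16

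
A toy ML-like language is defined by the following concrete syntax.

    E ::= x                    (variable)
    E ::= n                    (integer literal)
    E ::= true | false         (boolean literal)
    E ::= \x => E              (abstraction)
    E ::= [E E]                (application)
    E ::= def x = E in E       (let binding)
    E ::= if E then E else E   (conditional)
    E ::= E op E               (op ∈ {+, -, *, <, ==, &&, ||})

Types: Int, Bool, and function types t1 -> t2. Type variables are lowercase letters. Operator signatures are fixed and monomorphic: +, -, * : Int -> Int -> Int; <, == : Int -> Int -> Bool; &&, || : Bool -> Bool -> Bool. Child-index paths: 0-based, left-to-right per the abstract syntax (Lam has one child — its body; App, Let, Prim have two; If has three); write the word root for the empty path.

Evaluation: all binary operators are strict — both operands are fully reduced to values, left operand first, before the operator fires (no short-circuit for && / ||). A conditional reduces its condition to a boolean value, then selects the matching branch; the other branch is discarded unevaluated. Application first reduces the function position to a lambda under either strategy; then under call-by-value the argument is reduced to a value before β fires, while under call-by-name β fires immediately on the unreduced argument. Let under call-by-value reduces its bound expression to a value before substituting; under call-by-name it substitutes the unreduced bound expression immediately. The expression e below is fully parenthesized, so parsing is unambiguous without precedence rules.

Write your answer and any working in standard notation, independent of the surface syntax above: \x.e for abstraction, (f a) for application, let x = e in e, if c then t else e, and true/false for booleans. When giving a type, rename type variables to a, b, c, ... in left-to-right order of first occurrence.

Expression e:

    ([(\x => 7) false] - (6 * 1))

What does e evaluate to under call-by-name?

Answer: 1

Working:
step 0: (((\x.7) false) - (6 * 1))
step 1: [beta@0] (7 - (6 * 1))
step 2: [delta@1] (7 - 6)
step 3: [delta@root] 1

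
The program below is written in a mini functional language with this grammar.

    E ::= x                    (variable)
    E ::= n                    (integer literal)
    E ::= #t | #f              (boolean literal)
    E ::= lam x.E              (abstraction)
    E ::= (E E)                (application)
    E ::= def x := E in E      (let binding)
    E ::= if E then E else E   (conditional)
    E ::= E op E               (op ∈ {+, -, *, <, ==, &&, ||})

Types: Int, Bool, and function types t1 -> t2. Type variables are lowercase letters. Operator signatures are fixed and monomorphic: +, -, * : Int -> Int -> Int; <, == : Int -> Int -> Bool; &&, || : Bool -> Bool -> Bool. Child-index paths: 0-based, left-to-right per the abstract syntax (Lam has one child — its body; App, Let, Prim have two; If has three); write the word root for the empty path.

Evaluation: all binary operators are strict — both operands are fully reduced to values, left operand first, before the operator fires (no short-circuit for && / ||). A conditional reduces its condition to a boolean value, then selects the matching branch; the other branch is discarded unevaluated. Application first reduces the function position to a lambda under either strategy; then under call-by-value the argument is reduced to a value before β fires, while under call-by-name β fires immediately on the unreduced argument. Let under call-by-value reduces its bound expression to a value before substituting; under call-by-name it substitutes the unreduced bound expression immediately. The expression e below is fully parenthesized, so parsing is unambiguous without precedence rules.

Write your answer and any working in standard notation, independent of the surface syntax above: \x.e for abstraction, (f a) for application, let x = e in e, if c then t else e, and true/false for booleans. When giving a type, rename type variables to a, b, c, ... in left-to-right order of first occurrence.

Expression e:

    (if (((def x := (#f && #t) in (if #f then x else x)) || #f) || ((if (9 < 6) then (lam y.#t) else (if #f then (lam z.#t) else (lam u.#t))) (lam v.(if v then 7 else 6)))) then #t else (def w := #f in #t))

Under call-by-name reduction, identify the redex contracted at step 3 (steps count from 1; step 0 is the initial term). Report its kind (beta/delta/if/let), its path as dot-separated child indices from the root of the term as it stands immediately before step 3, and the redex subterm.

Working:
step 0: (if (((let x = (false && true) in (if false then x else x)) || false) || ((if (9 < 6) then (\y.true) else (if false then (\z.true) else (\u.true))) (\v.(if v then 7 else 6)))) then true else (let w = false in true))
step 1: [let@0.0.0] (if (((if false then (false && true) else (false && true)) || false) || ((if (9 < 6) then (\y.true) else (if false then (\z.true) else (\u.true))) (\v.(if v then 7 else 6)))) then true else (let w = false in true))
step 2: [if@0.0.0] (if (((false && true) || false) || ((if (9 < 6) then (\y.true) else (if false then (\z.true) else (\u.true))) (\v.(if v then 7 else 6)))) then true else (let w = false in true))
step 3: [delta@0.0.0] (if ((false || false) || ((if (9 < 6) then (\y.true) else (if false then (\z.true) else (\u.true))) (\v.(if v then 7 else 6)))) then true else (let w = false in true))

Answer: delta at 0.0.0 : (false && true)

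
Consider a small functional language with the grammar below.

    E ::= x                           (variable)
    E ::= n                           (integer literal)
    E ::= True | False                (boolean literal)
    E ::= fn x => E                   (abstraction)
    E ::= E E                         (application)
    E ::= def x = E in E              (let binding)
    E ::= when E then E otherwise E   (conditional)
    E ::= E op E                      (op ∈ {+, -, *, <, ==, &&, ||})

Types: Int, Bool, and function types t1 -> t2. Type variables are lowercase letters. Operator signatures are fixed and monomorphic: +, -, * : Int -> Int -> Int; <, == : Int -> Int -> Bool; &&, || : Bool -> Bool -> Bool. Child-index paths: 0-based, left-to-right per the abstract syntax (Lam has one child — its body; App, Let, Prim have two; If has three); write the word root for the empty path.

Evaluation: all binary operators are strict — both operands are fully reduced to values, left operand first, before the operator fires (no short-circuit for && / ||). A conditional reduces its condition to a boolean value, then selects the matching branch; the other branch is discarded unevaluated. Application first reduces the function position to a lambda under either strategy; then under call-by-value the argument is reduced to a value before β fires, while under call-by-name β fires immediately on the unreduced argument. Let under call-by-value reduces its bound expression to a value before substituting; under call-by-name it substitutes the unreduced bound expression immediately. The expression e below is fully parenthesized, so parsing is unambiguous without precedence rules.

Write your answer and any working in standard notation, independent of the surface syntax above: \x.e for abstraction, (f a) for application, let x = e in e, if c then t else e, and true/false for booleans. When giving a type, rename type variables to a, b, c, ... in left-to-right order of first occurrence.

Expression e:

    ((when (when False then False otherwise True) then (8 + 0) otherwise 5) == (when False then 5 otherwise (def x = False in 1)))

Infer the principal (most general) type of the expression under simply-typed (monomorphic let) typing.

Derivation:
  unify Bool ~ Bool
  unify Bool ~ Bool
  unify Bool ~ Bool
  unify Int ~ Int
  unify Int ~ Int
  unify Int ~ Int
  unify Int ~ Int
  unify Bool ~ Bool
let x : Bool
  unify Int ~ Int
  unify Int ~ Int

Answer: Bool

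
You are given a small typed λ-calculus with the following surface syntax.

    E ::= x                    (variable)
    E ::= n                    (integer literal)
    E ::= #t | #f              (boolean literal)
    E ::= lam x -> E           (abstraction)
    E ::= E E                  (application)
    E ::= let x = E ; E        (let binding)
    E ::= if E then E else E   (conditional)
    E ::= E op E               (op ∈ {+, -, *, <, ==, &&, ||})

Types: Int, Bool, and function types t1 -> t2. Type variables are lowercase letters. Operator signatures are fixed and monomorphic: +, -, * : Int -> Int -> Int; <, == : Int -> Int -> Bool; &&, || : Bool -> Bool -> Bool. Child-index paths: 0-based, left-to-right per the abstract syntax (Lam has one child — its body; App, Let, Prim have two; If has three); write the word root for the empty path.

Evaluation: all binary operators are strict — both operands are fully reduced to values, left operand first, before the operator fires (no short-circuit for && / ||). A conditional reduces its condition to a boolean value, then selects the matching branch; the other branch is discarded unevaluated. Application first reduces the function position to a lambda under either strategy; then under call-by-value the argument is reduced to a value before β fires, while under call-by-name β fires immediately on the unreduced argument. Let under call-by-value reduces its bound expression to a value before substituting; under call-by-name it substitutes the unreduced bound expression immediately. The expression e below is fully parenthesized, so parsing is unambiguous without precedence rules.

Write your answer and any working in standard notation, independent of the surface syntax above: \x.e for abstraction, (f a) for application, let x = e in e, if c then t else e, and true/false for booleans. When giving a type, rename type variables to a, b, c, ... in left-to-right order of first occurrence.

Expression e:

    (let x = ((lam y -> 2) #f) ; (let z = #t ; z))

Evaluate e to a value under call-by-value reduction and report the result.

Answer: true

Working:
step 0: (let x = ((\y.2) false) in (let z = true in z))
step 1: [beta@0] (let x = 2 in (let z = true in z))
step 2: [let@root] (let z = true in z)
step 3: [let@root] true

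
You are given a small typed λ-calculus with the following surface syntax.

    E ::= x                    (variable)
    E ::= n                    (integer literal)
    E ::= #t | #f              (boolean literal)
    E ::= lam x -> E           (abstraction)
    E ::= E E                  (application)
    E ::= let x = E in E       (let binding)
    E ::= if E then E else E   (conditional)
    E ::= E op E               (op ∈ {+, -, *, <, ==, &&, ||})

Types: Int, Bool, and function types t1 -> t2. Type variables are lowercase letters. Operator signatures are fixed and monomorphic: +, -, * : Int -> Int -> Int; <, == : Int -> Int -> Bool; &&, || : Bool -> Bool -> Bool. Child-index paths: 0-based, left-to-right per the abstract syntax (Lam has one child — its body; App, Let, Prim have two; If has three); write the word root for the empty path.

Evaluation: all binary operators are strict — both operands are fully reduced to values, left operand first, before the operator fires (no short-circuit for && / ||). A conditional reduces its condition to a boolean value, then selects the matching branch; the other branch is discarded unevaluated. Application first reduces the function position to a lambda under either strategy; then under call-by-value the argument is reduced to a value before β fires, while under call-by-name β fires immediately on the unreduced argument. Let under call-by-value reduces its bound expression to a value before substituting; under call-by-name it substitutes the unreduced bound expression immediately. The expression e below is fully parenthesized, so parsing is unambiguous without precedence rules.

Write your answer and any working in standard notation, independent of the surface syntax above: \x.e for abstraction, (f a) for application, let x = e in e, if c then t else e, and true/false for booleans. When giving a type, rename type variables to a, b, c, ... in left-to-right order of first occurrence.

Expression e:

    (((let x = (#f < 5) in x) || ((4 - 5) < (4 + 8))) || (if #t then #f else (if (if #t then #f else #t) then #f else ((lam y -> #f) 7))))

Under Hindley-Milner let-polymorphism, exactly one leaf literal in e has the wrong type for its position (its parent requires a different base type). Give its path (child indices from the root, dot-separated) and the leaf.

Working:
  unify Bool ~ Int
  FAIL: mismatch Bool ~ Int

Answer: 0.0.0.0 : false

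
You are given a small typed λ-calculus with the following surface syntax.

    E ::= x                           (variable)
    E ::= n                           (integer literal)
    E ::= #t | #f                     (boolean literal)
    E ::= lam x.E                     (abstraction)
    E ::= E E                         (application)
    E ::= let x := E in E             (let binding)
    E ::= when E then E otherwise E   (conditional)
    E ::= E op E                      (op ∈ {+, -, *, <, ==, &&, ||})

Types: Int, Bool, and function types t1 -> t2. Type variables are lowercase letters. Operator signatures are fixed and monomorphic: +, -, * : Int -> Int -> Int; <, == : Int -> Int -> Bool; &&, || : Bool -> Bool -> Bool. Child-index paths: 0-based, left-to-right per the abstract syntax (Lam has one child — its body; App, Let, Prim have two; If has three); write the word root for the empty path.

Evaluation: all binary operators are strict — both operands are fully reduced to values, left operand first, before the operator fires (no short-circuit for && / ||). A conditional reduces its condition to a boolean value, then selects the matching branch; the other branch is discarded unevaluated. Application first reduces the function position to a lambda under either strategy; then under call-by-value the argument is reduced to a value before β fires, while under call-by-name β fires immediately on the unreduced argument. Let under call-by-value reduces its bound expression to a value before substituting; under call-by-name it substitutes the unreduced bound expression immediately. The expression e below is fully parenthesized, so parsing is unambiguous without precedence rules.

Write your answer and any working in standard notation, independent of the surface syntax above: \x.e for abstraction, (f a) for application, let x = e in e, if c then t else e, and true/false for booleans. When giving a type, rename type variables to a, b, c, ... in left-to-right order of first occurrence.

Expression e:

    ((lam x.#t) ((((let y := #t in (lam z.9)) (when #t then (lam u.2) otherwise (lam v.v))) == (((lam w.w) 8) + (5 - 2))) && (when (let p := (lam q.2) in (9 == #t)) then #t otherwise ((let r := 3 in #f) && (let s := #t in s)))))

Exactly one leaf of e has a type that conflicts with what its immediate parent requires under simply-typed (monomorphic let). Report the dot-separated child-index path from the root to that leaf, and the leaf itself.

Derivation:
\x._ : a -> Bool
let y : Bool
\z._ : b -> Int
  unify Bool ~ Bool
\u._ : c -> Int
v : d
\v._ : d -> d
  unify c -> Int ~ d -> d
  unify c ~ d
  unify Int ~ d
  unify b -> Int ~ (Int -> Int) -> e
  unify b ~ Int -> Int
  unify Int ~ e
_ _ : Int
  unify Int ~ Int
w : f
\w._ : f -> f
  unify f -> f ~ Int -> g
  unify f ~ Int
  unify Int ~ g
_ _ : Int
  unify Int ~ Int
  unify Int ~ Int
  unify Int ~ Int
  unify Int ~ Int
  unify Int ~ Int
  unify Bool ~ Bool
\q._ : h -> Int
let p : h -> Int
  unify Int ~ Int
  unify Bool ~ Int
  FAIL: mismatch Bool ~ Int

Answer: 1.1.0.1.1 : true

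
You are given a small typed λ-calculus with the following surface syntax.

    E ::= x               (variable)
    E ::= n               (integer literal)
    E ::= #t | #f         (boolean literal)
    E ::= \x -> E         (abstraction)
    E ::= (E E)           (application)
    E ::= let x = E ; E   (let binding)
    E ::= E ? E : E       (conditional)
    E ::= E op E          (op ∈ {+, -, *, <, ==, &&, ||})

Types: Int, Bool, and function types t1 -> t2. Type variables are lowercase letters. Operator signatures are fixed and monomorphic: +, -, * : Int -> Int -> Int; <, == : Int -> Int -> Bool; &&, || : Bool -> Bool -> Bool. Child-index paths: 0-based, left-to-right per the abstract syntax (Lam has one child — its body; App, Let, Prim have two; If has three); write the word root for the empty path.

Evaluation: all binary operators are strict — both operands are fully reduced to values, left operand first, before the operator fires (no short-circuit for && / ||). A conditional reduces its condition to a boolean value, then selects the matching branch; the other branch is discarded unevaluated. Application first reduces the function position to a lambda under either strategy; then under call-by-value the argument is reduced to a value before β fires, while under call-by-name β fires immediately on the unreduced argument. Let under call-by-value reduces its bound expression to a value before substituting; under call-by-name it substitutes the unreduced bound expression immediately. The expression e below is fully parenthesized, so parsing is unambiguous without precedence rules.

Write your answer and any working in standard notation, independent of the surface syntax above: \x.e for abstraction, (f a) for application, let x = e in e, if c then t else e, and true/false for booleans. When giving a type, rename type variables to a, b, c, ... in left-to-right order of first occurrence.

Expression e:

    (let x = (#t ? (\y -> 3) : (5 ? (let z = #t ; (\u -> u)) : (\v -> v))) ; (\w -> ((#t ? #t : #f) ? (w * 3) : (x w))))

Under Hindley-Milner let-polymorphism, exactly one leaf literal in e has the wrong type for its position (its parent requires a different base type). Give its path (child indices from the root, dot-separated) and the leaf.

Derivation:
  unify Bool ~ Bool
\y._ : a -> Int
  unify Int ~ Bool
  FAIL: mismatch Int ~ Bool

Answer: 0.2.0 : 5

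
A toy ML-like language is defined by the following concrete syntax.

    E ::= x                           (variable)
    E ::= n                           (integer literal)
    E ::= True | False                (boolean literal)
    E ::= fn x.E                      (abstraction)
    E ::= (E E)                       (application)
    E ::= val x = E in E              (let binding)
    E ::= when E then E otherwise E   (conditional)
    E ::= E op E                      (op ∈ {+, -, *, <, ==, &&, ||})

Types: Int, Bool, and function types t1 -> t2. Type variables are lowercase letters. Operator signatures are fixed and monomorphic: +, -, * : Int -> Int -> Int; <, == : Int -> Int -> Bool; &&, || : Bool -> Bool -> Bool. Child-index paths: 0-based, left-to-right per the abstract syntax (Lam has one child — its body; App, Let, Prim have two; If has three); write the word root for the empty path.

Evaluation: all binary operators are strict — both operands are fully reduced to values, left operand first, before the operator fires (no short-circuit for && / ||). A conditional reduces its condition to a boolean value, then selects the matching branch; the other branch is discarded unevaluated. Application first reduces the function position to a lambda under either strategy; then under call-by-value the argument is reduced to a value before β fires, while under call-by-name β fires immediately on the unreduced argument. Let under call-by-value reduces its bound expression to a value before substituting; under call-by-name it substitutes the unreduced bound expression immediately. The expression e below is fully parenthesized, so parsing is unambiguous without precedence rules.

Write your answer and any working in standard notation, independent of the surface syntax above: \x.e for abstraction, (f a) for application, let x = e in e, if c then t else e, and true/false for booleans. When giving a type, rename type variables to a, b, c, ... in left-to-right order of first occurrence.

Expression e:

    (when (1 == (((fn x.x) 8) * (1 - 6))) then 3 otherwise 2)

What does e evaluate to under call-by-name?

Answer: 2

Trace:
step 0: (if (1 == (((\x.x) 8) * (1 - 6))) then 3 else 2)
step 1: [beta@0.1.0] (if (1 == (8 * (1 - 6))) then 3 else 2)
step 2: [delta@0.1.1] (if (1 == (8 * -5)) then 3 else 2)
step 3: [delta@0.1] (if (1 == -40) then 3 else 2)
step 4: [delta@0] (if false then 3 else 2)
step 5: [if@root] 2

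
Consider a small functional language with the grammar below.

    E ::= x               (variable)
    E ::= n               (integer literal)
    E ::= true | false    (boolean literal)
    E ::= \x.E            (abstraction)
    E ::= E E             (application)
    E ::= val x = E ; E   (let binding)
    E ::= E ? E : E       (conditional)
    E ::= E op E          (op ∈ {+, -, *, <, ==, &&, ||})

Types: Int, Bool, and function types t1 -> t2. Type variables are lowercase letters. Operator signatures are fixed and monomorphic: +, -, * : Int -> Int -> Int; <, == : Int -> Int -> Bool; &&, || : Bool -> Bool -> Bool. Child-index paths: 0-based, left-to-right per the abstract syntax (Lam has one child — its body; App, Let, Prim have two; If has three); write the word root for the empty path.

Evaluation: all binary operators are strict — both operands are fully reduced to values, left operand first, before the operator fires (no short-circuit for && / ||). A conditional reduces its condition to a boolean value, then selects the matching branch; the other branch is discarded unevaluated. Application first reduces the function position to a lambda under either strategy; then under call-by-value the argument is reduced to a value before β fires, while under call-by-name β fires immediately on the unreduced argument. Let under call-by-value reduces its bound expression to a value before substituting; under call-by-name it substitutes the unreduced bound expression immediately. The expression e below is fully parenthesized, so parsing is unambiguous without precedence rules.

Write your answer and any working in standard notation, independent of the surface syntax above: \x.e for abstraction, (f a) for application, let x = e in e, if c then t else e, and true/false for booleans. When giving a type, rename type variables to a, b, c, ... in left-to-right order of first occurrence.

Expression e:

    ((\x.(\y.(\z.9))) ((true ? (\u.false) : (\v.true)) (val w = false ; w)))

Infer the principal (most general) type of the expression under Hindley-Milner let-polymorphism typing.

Answer: a -> b -> Int

Working:
\z._ : c -> Int
\y._ : b -> c -> Int
\x._ : a -> b -> c -> Int
  unify Bool ~ Bool
\u._ : d -> Bool
\v._ : e -> Bool
  unify d -> Bool ~ e -> Bool
  unify d ~ e
  unify Bool ~ Bool
let w : Bool
w : Bool
  unify e -> Bool ~ Bool -> f
  unify e ~ Bool
  unify Bool ~ f
_ _ : Bool
  unify a -> b -> c -> Int ~ Bool -> g
  unify a ~ Bool
  unify b -> c -> Int ~ g
_ _ : b -> c -> Int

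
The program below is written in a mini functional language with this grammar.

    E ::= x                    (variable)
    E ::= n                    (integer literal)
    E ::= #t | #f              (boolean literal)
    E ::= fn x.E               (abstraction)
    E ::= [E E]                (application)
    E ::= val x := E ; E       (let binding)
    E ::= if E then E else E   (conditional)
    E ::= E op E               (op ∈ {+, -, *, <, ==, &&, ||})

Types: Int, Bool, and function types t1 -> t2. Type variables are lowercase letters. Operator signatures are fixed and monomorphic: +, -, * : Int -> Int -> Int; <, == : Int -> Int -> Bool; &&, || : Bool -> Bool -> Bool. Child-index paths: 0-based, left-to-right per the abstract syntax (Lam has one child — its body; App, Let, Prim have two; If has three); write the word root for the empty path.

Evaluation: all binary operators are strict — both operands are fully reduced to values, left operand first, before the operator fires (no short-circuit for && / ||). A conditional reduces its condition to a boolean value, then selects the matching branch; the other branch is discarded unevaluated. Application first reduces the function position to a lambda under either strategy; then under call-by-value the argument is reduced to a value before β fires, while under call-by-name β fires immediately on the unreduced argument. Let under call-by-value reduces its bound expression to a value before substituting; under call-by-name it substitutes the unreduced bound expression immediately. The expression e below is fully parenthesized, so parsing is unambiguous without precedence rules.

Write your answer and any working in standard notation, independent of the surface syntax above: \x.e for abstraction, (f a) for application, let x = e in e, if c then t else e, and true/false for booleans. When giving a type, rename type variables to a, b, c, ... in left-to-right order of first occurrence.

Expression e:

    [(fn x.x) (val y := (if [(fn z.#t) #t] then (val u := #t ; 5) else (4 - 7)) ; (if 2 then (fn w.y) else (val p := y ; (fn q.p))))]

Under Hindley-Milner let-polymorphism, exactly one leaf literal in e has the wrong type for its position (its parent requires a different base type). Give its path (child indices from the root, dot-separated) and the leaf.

Answer: 1.1.0 : 2

Working:
x : a
\x._ : a -> a
\z._ : b -> Bool
  unify b -> Bool ~ Bool -> c
  unify b ~ Bool
  unify Bool ~ c
_ _ : Bool
  unify Bool ~ Bool
let u : Bool
  unify Int ~ Int
  unify Int ~ Int
  unify Int ~ Int
let y : Int
  unify Int ~ Bool
  FAIL: mismatch Int ~ Bool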